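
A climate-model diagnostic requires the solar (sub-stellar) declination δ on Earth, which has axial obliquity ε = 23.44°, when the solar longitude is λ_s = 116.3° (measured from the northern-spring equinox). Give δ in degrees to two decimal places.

δ = +20.89°

sin δ = sin ε · sin λ_s = sin 23.44° × sin 116.3° = 0.356612.
δ = arcsin(0.356612) = +20.89°.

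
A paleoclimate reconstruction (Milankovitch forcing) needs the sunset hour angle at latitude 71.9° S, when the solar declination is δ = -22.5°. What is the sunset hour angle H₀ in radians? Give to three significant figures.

Sunrise equation: cos H₀ = −tan φ · tan δ = -1.2673 ≤ −1, so the Sun never sets (polar day) and H₀ = π.

H₀ = 3.14 rad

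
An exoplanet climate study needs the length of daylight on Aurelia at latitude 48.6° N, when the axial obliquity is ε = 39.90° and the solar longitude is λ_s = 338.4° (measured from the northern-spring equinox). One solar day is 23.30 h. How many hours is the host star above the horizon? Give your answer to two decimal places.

9.58 h

Solar declination: sin δ = sin ε · sin λ_s = sin 39.90° × sin 338.4° = -0.23613, so δ = -13.658°.
cos H₀ = −tan φ · tan δ = −tan(+48.6°) × tan(-13.658°) = 0.2756, so H₀ = 1.2915 rad = 74.00°.
Daylight = 2H₀/(2π) × 23.30 h = (1.2915/π) × 23.30 = 9.58 h.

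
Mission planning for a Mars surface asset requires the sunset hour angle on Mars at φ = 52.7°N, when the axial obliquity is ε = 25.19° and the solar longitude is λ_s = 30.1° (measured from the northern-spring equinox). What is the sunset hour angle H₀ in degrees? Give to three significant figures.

Solar declination: sin δ = sin ε · sin λ_s = sin 25.19° × sin 30.1° = 0.21345, so δ = +12.325°.
cos H₀ = −tan φ · tan δ = −tan(+52.7°) × tan(+12.325°) = -0.2868, so H₀ = 1.8617 rad = 106.67°.

H₀ = 107°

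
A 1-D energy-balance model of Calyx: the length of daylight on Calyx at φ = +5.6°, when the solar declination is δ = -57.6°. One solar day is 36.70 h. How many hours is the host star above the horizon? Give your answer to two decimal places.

16.54 h

cos H₀ = −tan φ · tan δ = −tan(+5.6°) × tan(-57.600°) = 0.1545, so H₀ = 1.4157 rad = 81.11°.
Daylight = 2H₀/(2π) × 36.70 h = (1.4157/π) × 36.70 = 16.54 h.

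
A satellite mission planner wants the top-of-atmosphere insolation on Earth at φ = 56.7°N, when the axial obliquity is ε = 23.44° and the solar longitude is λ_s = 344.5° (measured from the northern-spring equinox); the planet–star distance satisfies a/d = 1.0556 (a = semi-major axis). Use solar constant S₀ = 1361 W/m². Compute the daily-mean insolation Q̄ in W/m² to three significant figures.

Solar declination: sin δ = sin ε · sin λ_s = sin 23.44° × sin 344.5° = -0.10630, so δ = -6.102°.
cos H₀ = −tan(+56.7°) tan(-6.102°) = 0.1628, H₀ = 1.4073 rad.
Bracket: H₀ sin φ sin δ + cos φ cos δ sin H₀ = 1.4073×0.83581×-0.10630 + 0.54902×0.99433×0.98667 = -0.125034 + 0.538630 = 0.413596.
Inverse-square distance factor (a/d)² = 1.0556² = 1.114291.
Q̄ = (S₀/π) × 1.114291 × [bracket] = (1361/π) × 1.114291 × 0.413596 = 199.7 W/m².

Q̄ ≈ 200 W/m²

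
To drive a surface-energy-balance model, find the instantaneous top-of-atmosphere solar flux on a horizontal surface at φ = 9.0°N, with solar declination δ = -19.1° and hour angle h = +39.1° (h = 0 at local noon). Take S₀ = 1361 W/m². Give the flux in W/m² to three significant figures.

cos θ_z = sin φ sin δ + cos φ cos δ cos h = -0.051188 + 0.724296 = 0.673108.
Flux = S₀ · cos θ_z = 1361 × 0.673108 = 916.1 W/m².

916 W/m²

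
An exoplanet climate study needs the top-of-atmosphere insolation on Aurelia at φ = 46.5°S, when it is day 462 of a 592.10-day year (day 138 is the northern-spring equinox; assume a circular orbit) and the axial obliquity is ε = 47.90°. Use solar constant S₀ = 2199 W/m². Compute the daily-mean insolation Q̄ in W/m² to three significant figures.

Solar longitude: λ_s = 360° × (462 − 138)/592.10 = 196.994°.
sin δ = sin 47.90° × sin 196.994° = -0.21686, so δ = -12.524°.
cos H₀ = −tan(-46.5°) tan(-12.524°) = -0.2341, H₀ = 1.8071 rad.
Bracket: H₀ sin φ sin δ + cos φ cos δ sin H₀ = 1.8071×-0.72537×-0.21686 + 0.68835×0.97620×0.97222 = 0.284264 + 0.653300 = 0.937564.
Q̄ = (S₀/π) × [bracket] = (2199/π) × 0.937564 = 656.3 W/m².

Q̄ ≈ 656 W/m²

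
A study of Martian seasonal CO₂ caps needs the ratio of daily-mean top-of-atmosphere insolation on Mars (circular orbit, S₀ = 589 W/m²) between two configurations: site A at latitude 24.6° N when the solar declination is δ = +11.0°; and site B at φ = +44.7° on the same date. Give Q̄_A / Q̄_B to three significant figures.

— Configuration A (φ=+24.6°):
cos H₀ = −tan(+24.6°) tan(+11.000°) = -0.0890, H₀ = 1.6599 rad.
Bracket: H₀ sin φ sin δ + cos φ cos δ sin H₀ = 1.6599×0.41628×0.19081 + 0.90924×0.98163×0.99603 = 0.131846 + 0.888994 = 1.020840.
Q̄ = (S₀/π) × [bracket] = (589/π) × 1.020840 = 191.39 W/m².
— Configuration B (φ=+44.7°):
cos H₀ = −tan(+44.7°) tan(+11.000°) = -0.1924, H₀ = 1.7644 rad.
Bracket: H₀ sin φ sin δ + cos φ cos δ sin H₀ = 1.7644×0.70339×0.19081 + 0.71080×0.98163×0.98133 = 0.236807 + 0.684716 = 0.921523.
Q̄ = (S₀/π) × [bracket] = (589/π) × 0.921523 = 172.77 W/m².
Ratio Q̄_A / Q̄_B = 191.39 / 172.77 = 1.108.

Q̄_A / Q̄_B ≈ 1.11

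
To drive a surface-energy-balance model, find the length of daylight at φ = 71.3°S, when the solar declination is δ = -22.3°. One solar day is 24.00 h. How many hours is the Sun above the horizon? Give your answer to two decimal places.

24.00 h

Sunrise equation: cos H₀ = −tan φ · tan δ = -1.2117 ≤ −1, so the Sun never sets (polar day) and H₀ = π.
Daylight = 2H₀/(2π) × 24.00 h = (3.1416/π) × 24.00 = 24.00 h.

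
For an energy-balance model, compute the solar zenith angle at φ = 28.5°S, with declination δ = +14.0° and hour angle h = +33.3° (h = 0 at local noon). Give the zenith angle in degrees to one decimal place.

cos θ_z = sin φ sin δ + cos φ cos δ cos h = -0.115435 + 0.712703 = 0.597268.
θ_z = arccos(0.597268) = 53.3°.

θ_z = 53.3°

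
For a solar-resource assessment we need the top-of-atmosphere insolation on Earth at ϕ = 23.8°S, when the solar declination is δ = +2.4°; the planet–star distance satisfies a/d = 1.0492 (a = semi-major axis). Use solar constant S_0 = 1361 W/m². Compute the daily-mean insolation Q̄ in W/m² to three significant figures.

cos h₀ = −tan(-23.8°) tan(+2.400°) = 0.0185, h₀ = 1.5523 rad.
Bracket: h₀ sin ϕ sin δ + cos ϕ cos δ sin h₀ = 1.5523×-0.40355×0.04188 + 0.91496×0.99912×0.99983 = -0.026235 + 0.913999 = 0.887764.
Inverse-square distance factor (a/d)² = 1.0492² = 1.100821.
Q̄ = (S_0/π) × 1.100821 × [bracket] = (1361/π) × 1.100821 × 0.887764 = 423.4 W/m².

Q̄ ≈ 423 W/m²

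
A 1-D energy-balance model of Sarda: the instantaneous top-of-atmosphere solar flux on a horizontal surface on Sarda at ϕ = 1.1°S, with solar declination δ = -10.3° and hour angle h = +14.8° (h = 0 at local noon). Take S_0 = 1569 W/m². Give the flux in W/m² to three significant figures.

cos θ_z = sin ϕ sin δ + cos ϕ cos δ cos h = 0.003433 + 0.951068 = 0.954501.
Flux = S_0 · cos θ_z = 1569 × 0.954501 = 1498 W/m².

1.50e+03 W/m²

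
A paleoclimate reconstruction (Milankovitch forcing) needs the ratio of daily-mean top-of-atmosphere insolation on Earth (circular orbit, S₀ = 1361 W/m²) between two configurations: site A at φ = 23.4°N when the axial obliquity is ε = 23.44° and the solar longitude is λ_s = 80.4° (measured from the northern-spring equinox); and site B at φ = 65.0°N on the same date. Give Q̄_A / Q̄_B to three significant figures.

Q̄_A / Q̄_B ≈ 0.980

— Configuration A (φ=+23.4°):
Solar declination: sin δ = sin ε · sin λ_s = sin 23.44° × sin 80.4° = 0.39222, so δ = +23.093°.
cos H₀ = −tan(+23.4°) tan(+23.093°) = -0.1845, H₀ = 1.7564 rad.
Bracket: H₀ sin φ sin δ + cos φ cos δ sin H₀ = 1.7564×0.39715×0.39222 + 0.91775×0.91987×0.98283 = 0.273595 + 0.829716 = 1.103311.
Q̄ = (S₀/π) × [bracket] = (1361/π) × 1.103311 = 477.98 W/m².
— Configuration B (φ=+65.0°):
cos H₀ = −tan(+65.0°) tan(+23.093°) = -0.9144, H₀ = 2.7248 rad.
Bracket: H₀ sin φ sin δ + cos φ cos δ sin H₀ = 2.7248×0.90631×0.39222 + 0.42262×0.91987×0.40485 = 0.968593 + 0.157388 = 1.125981.
Q̄ = (S₀/π) × [bracket] = (1361/π) × 1.125981 = 487.80 W/m².
Ratio Q̄_A / Q̄_B = 477.98 / 487.80 = 0.9799.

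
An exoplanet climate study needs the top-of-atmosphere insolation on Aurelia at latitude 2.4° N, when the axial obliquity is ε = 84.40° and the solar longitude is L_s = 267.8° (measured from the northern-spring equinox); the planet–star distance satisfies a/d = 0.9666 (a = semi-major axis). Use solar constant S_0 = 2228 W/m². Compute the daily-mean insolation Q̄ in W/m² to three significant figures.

Solar declination: sin δ = sin ε · sin L_s = sin 84.40° × sin 267.8° = -0.99449, so δ = -83.985°.
cos h₀ = −tan(+2.4°) tan(-83.985°) = 0.3977, h₀ = 1.1617 rad.
Bracket: h₀ sin ϕ sin δ + cos ϕ cos δ sin h₀ = 1.1617×0.04188×-0.99449 + 0.99912×0.10480×0.91750 = -0.048384 + 0.096069 = 0.047685.
Inverse-square distance factor (a/d)² = 0.9666² = 0.934316.
Q̄ = (S_0/π) × 0.934316 × [bracket] = (2228/π) × 0.934316 × 0.047685 = 31.60 W/m².

Q̄ ≈ 31.6 W/m²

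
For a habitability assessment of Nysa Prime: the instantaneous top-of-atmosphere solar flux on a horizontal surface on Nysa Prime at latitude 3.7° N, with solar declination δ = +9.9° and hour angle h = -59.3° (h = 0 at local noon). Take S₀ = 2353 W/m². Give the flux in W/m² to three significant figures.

1.21e+03 W/m²

cos θ_z = sin φ sin δ + cos φ cos δ cos h = 0.011095 + 0.501892 = 0.512987.
Flux = S₀ · cos θ_z = 2353 × 0.512987 = 1207 W/m².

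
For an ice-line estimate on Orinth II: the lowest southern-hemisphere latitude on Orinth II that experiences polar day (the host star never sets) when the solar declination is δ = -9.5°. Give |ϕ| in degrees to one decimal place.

|ϕ| = 80.5°

Polar day requires cos h₀ = −tan ϕ tan δ ≤ −1, i.e. tan ϕ tan δ ≥ 1.
The boundary is |tan ϕ| · |tan δ| = 1, so |ϕ| = 90° − |δ| = 90° − 9.5° = 80.5° in the southern hemisphere.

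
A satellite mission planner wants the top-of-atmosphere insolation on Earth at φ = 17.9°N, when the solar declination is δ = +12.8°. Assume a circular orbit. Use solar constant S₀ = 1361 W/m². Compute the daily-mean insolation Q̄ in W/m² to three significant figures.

cos H₀ = −tan(+17.9°) tan(+12.800°) = -0.0734, H₀ = 1.6442 rad.
Bracket: H₀ sin φ sin δ + cos φ cos δ sin H₀ = 1.6442×0.30736×0.22155 + 0.95159×0.97515×0.99730 = 0.111963 + 0.925438 = 1.037401.
Q̄ = (S₀/π) × [bracket] = (1361/π) × 1.037401 = 449.4 W/m².

Q̄ ≈ 449 W/m²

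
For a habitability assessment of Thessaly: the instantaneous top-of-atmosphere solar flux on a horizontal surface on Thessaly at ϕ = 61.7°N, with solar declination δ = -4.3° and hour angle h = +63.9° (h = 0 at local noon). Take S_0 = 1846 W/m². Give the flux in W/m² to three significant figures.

262 W/m²

cos θ_z = sin ϕ sin δ + cos ϕ cos δ cos h = -0.066017 + 0.207983 = 0.141966.
Flux = S_0 · cos θ_z = 1846 × 0.141966 = 262.1 W/m².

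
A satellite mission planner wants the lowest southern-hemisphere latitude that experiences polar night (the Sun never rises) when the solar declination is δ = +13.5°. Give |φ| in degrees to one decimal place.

Polar night requires cos H₀ = −tan φ tan δ ≥ 1, i.e. tan φ tan δ ≤ −1.
The boundary is |tan φ| · |tan δ| = 1, so |φ| = 90° − |δ| = 90° − 13.5° = 76.5° in the southern hemisphere.

|φ| = 76.5°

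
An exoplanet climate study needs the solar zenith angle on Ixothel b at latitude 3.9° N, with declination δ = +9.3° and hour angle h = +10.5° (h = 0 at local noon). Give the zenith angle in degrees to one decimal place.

cos θ_z = sin ϕ sin δ + cos ϕ cos δ cos h = 0.010992 + 0.968084 = 0.979076.
θ_z = arccos(0.979076) = 11.7°.

θ_z = 11.7°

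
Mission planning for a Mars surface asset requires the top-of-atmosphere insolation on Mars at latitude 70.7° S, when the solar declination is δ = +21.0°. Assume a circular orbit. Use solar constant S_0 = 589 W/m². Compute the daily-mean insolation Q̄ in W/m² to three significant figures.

Q̄ ≈ 0.00 W/m²

cos h₀ = −tan(-70.7°) tan(+21.000°) = 1.0961 ≥ 1 ⇒ polar night, h₀ = 0 and Q̄ = 0.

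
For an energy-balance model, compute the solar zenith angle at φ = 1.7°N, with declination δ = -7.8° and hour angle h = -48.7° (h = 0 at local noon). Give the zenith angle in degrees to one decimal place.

cos θ_z = sin φ sin δ + cos φ cos δ cos h = -0.004026 + 0.653607 = 0.649581.
θ_z = arccos(0.649581) = 49.5°.

θ_z = 49.5°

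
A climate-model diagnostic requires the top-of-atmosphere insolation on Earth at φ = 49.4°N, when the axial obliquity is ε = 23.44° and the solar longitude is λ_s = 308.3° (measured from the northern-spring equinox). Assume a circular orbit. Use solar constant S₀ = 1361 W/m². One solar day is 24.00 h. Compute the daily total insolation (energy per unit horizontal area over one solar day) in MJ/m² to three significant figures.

10.9 MJ/m²

Solar declination: sin δ = sin ε · sin λ_s = sin 23.44° × sin 308.3° = -0.31218, so δ = -18.190°.
cos H₀ = −tan(+49.4°) tan(-18.190°) = 0.3834, H₀ = 1.1773 rad.
Bracket: H₀ sin φ sin δ + cos φ cos δ sin H₀ = 1.1773×0.75927×-0.31218 + 0.65077×0.95002×0.92359 = -0.279054 + 0.571004 = 0.291950.
Q̄ = (S₀/π) × [bracket] = (1361/π) × 0.291950 = 126.48 W/m².
Daily total = Q̄ × 24.00 h × 3600 s/h = 126.48 × 24.00 × 3600 / 10⁶ = 10.93 MJ/m².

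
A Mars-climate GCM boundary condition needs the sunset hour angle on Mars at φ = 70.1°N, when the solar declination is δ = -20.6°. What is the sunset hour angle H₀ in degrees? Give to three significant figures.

H₀ = 0.00°

cos H₀ = −tan φ · tan δ = 1.0383 ≥ 1, so the Sun never rises (polar night) and H₀ = 0.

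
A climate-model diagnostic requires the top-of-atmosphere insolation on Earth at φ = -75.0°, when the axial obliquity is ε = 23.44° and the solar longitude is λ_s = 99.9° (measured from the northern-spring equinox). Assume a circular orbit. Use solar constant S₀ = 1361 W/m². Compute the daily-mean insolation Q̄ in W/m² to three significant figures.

Q̄ ≈ 0.00 W/m²

Solar declination: sin δ = sin ε · sin λ_s = sin 23.44° × sin 99.9° = 0.39187, so δ = +23.071°.
cos H₀ = −tan(-75.0°) tan(+23.071°) = 1.5896 ≥ 1 ⇒ polar night, H₀ = 0 and Q̄ = 0.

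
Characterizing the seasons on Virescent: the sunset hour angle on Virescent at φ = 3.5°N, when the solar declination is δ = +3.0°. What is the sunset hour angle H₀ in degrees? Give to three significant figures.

cos H₀ = −tan φ · tan δ = −tan(+3.5°) × tan(+3.000°) = -0.0032, so H₀ = 1.5740 rad = 90.18°.

H₀ = 90.2°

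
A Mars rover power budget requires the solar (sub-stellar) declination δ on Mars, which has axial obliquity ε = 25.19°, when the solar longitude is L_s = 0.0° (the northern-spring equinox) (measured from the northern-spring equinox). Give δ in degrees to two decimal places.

sin δ = sin ε · sin L_s = sin 25.19° × sin 0.0° = 0.000000.
δ = arcsin(0.000000) = +0.00°.

δ = +0.00°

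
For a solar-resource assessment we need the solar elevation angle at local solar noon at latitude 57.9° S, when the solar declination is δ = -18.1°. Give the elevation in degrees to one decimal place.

50.2°

At local noon the hour angle is zero, so the zenith angle equals |ϕ − δ| = |-57.9° − (-18.100°)| = 39.800°.
Elevation = 90° − 39.800° = 50.2°.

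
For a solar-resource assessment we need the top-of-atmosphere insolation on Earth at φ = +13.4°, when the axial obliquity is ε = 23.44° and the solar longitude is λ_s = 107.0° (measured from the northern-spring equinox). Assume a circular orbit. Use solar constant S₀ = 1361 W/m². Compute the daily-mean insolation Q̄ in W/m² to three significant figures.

Solar declination: sin δ = sin ε · sin λ_s = sin 23.44° × sin 107.0° = 0.38041, so δ = +22.359°.
cos H₀ = −tan(+13.4°) tan(+22.359°) = -0.0980, H₀ = 1.6689 rad.
Bracket: H₀ sin φ sin δ + cos φ cos δ sin H₀ = 1.6689×0.23175×0.38041 + 0.97278×0.92482×0.99519 = 0.147130 + 0.895319 = 1.042449.
Q̄ = (S₀/π) × [bracket] = (1361/π) × 1.042449 = 451.6 W/m².

Q̄ ≈ 452 W/m²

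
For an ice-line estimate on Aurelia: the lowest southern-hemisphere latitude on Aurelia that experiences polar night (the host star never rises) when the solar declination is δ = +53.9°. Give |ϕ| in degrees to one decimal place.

|ϕ| = 36.1°

Polar night requires cos h₀ = −tan ϕ tan δ ≥ 1, i.e. tan ϕ tan δ ≤ −1.
The boundary is |tan ϕ| · |tan δ| = 1, so |ϕ| = 90° − |δ| = 90° − 53.9° = 36.1° in the southern hemisphere.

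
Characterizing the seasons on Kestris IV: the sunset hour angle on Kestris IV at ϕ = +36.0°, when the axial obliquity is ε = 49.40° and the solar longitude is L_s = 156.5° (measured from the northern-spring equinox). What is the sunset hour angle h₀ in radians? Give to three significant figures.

h₀ = 1.80 rad

Solar declination: sin δ = sin ε · sin L_s = sin 49.40° × sin 156.5° = 0.30276, so δ = +17.623°.
cos h₀ = −tan ϕ · tan δ = −tan(+36.0°) × tan(+17.623°) = -0.2308, so h₀ = 1.8037 rad = 103.34°.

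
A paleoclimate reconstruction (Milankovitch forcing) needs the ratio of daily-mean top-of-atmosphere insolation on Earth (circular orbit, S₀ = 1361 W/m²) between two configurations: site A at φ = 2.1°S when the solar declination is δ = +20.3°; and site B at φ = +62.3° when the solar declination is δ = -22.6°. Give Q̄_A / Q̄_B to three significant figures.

— Configuration A (φ=-2.1°):
cos H₀ = −tan(-2.1°) tan(+20.300°) = 0.0136, H₀ = 1.5572 rad.
Bracket: H₀ sin φ sin δ + cos φ cos δ sin H₀ = 1.5572×-0.03664×0.34694 + 0.99933×0.93789×0.99991 = -0.019795 + 0.937177 = 0.917382.
Q̄ = (S₀/π) × [bracket] = (1361/π) × 0.917382 = 397.43 W/m².
— Configuration B (φ=+62.3°):
cos H₀ = −tan(+62.3°) tan(-22.600°) = 0.7929, H₀ = 0.6553 rad.
Bracket: H₀ sin φ sin δ + cos φ cos δ sin H₀ = 0.6553×0.88539×-0.38430 + 0.46484×0.92321×0.60941 = -0.222969 + 0.261525 = 0.038556.
Q̄ = (S₀/π) × [bracket] = (1361/π) × 0.038556 = 16.703 W/m².
Ratio Q̄_A / Q̄_B = 397.43 / 16.703 = 23.79.

Q̄_A / Q̄_B ≈ 23.8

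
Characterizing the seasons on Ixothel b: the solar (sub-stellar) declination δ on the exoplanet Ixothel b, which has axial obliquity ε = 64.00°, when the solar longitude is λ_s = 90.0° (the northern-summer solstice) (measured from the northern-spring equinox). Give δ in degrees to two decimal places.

δ = +64.00°

sin δ = sin ε · sin λ_s = sin 64.00° × sin 90.0° = 0.898794.
δ = arcsin(0.898794) = +64.00°.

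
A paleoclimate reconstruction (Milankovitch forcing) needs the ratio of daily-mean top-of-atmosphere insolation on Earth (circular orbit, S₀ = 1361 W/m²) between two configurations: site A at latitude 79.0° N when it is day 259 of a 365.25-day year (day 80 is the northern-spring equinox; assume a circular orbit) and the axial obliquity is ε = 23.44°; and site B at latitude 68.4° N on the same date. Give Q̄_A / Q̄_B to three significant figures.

Q̄_A / Q̄_B ≈ 0.569

— Configuration A (φ=+79.0°):
Solar longitude: λ_s = 360° × (259 − 80)/365.25 = 176.427°.
sin δ = sin 23.44° × sin 176.427° = 0.02479, so δ = +1.420°.
cos H₀ = −tan(+79.0°) tan(+1.420°) = -0.1276, H₀ = 1.6987 rad.
Bracket: H₀ sin φ sin δ + cos φ cos δ sin H₀ = 1.6987×0.98163×0.02479 + 0.19081×0.99969×0.99183 = 0.041337 + 0.189192 = 0.230529.
Q̄ = (S₀/π) × [bracket] = (1361/π) × 0.230529 = 99.870 W/m².
— Configuration B (φ=+68.4°):
cos H₀ = −tan(+68.4°) tan(+1.420°) = -0.0626, H₀ = 1.6335 rad.
Bracket: H₀ sin φ sin δ + cos φ cos δ sin H₀ = 1.6335×0.92978×0.02479 + 0.36812×0.99969×0.99804 = 0.037651 + 0.367285 = 0.404936.
Q̄ = (S₀/π) × [bracket] = (1361/π) × 0.404936 = 175.43 W/m².
Ratio Q̄_A / Q̄_B = 99.870 / 175.43 = 0.5693.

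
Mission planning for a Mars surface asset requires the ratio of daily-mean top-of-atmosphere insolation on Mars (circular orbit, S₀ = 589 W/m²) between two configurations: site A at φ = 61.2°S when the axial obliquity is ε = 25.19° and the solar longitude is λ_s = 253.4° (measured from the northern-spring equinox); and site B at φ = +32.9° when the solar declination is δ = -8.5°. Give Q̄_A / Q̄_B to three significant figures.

Q̄_A / Q̄_B ≈ 1.63

— Configuration A (φ=-61.2°):
Solar declination: sin δ = sin ε · sin λ_s = sin 25.19° × sin 253.4° = -0.40788, so δ = -24.072°.
cos H₀ = −tan(-61.2°) tan(-24.072°) = -0.8126, H₀ = 2.5194 rad.
Bracket: H₀ sin φ sin δ + cos φ cos δ sin H₀ = 2.5194×-0.87631×-0.40788 + 0.48175×0.91303×0.58282 = 0.900507 + 0.256355 = 1.156862.
Q̄ = (S₀/π) × [bracket] = (589/π) × 1.156862 = 216.89 W/m².
— Configuration B (φ=+32.9°):
cos H₀ = −tan(+32.9°) tan(-8.500°) = 0.0967, H₀ = 1.4740 rad.
Bracket: H₀ sin φ sin δ + cos φ cos δ sin H₀ = 1.4740×0.54317×-0.14781 + 0.83962×0.98902×0.99532 = -0.118342 + 0.826515 = 0.708173.
Q̄ = (S₀/π) × [bracket] = (589/π) × 0.708173 = 132.77 W/m².
Ratio Q̄_A / Q̄_B = 216.89 / 132.77 = 1.634.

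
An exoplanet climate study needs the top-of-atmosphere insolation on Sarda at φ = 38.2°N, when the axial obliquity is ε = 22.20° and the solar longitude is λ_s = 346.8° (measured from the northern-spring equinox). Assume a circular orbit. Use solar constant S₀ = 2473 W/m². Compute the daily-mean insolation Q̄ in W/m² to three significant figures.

Solar declination: sin δ = sin ε · sin λ_s = sin 22.20° × sin 346.8° = -0.08628, so δ = -4.950°.
cos H₀ = −tan(+38.2°) tan(-4.950°) = 0.0682, H₀ = 1.5026 rad.
Bracket: H₀ sin φ sin δ + cos φ cos δ sin H₀ = 1.5026×0.61841×-0.08628 + 0.78586×0.99627×0.99768 = -0.080173 + 0.781112 = 0.700939.
Q̄ = (S₀/π) × [bracket] = (2473/π) × 0.700939 = 551.8 W/m².

Q̄ ≈ 552 W/m²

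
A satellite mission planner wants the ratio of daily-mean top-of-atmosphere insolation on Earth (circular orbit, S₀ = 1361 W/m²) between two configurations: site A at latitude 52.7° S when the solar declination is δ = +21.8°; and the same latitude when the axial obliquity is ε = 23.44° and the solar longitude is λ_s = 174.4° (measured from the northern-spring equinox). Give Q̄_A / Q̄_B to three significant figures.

— Configuration A (φ=-52.7°):
cos H₀ = −tan(-52.7°) tan(+21.800°) = 0.5250, H₀ = 1.0180 rad.
Bracket: H₀ sin φ sin δ + cos φ cos δ sin H₀ = 1.0180×-0.79547×0.37137 + 0.60599×0.92849×0.85108 = -0.300731 + 0.478865 = 0.178134.
Q̄ = (S₀/π) × [bracket] = (1361/π) × 0.178134 = 77.171 W/m².
— Configuration B (φ=-52.7°):
Solar declination: sin δ = sin ε · sin λ_s = sin 23.44° × sin 174.4° = 0.03882, so δ = +2.225°.
cos H₀ = −tan(-52.7°) tan(+2.225°) = 0.0510, H₀ = 1.5198 rad.
Bracket: H₀ sin φ sin δ + cos φ cos δ sin H₀ = 1.5198×-0.79547×0.03882 + 0.60599×0.99925×0.99870 = -0.046932 + 0.604748 = 0.557816.
Q̄ = (S₀/π) × [bracket] = (1361/π) × 0.557816 = 241.66 W/m².
Ratio Q̄_A / Q̄_B = 77.171 / 241.66 = 0.3193.

Q̄_A / Q̄_B ≈ 0.319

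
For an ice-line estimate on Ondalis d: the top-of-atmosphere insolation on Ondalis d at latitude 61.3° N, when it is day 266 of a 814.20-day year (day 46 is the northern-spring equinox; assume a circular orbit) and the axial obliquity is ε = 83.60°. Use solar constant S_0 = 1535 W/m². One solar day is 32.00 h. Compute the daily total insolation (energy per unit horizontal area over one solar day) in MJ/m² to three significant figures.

153 MJ/m²

Solar longitude: L_s = 360° × (266 − 46)/814.20 = 97.273°.
sin δ = sin 83.60° × sin 97.273° = 0.98577, so δ = +80.323°.
cos h₀ = −tan(+61.3°) tan(+80.323°) = -10.7117 ≤ −1 ⇒ polar day, h₀ = π.
Bracket: h₀ sin ϕ sin δ + cos ϕ cos δ sin h₀ = 3.1416×0.87715×0.98577 + 0.48022×0.16809×0.00000 = 2.716441 + 0.000000 = 2.716441.
Q̄ = (S_0/π) × [bracket] = (1535/π) × 2.716441 = 1327.3 W/m².
Daily total = Q̄ × 32.00 h × 3600 s/h = 1327.3 × 32.00 × 3600 / 10⁶ = 152.9 MJ/m².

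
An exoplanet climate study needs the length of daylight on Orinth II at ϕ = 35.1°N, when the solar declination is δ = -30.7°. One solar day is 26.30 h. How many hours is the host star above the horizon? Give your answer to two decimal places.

9.55 h

cos h₀ = −tan ϕ · tan δ = −tan(+35.1°) × tan(-30.700°) = 0.4173, so h₀ = 1.1403 rad = 65.34°.
Daylight = 2h₀/(2π) × 26.30 h = (1.1403/π) × 26.30 = 9.55 h.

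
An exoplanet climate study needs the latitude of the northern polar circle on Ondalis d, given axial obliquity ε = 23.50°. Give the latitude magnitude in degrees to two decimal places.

The polar circle is the lowest latitude that experiences at least one full rotation of continuous daylight at the northern-summer solstice; it lies at |ϕ| = 90° − ε = 90° − 23.50° = 66.50°.

66.50°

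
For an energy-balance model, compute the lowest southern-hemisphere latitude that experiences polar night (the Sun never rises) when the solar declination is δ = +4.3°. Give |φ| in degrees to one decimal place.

|φ| = 85.7°

Polar night requires cos H₀ = −tan φ tan δ ≥ 1, i.e. tan φ tan δ ≤ −1.
The boundary is |tan φ| · |tan δ| = 1, so |φ| = 90° − |δ| = 90° − 4.3° = 85.7° in the southern hemisphere.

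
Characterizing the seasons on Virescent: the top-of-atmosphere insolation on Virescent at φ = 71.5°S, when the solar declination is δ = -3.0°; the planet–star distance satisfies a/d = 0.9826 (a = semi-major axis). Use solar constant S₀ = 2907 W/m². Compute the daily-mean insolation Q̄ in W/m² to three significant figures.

Q̄ ≈ 356 W/m²

cos H₀ = −tan(-71.5°) tan(-3.000°) = -0.1566, H₀ = 1.7281 rad.
Bracket: H₀ sin φ sin δ + cos φ cos δ sin H₀ = 1.7281×-0.94832×-0.05234 + 0.31730×0.99863×0.98766 = 0.085774 + 0.312955 = 0.398729.
Inverse-square distance factor (a/d)² = 0.9826² = 0.965503.
Q̄ = (S₀/π) × 0.965503 × [bracket] = (2907/π) × 0.965503 × 0.398729 = 356.2 W/m².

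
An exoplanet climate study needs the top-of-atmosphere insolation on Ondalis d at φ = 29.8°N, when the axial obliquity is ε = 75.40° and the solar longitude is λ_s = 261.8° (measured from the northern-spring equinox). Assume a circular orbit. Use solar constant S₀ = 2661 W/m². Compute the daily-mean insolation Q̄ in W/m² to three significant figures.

Solar declination: sin δ = sin ε · sin λ_s = sin 75.40° × sin 261.8° = -0.95782, so δ = -73.299°.
cos H₀ = −tan(+29.8°) tan(-73.299°) = 1.9088 ≥ 1 ⇒ polar night, H₀ = 0 and Q̄ = 0.

Q̄ ≈ 0.00 W/m²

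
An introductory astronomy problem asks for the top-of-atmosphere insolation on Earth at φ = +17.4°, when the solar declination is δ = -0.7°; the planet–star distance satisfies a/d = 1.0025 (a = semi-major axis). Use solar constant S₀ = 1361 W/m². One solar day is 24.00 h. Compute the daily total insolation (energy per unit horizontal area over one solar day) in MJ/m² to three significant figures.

35.7 MJ/m²

cos H₀ = −tan(+17.4°) tan(-0.700°) = 0.0038, H₀ = 1.5670 rad.
Bracket: H₀ sin φ sin δ + cos φ cos δ sin H₀ = 1.5670×0.29904×-0.01222 + 0.95424×0.99993×0.99999 = -0.005726 + 0.954164 = 0.948438.
Inverse-square distance factor (a/d)² = 1.0025² = 1.005006.
Q̄ = (S₀/π) × 1.005006 × [bracket] = (1361/π) × 1.005006 × 0.948438 = 412.94 W/m².
Daily total = Q̄ × 24.00 h × 3600 s/h = 412.94 × 24.00 × 3600 / 10⁶ = 35.68 MJ/m².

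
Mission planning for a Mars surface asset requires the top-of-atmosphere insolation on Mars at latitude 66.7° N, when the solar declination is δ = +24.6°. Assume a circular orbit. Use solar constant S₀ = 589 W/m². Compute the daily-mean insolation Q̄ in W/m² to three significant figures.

cos H₀ = −tan(+66.7°) tan(+24.600°) = -1.0631 ≤ −1 ⇒ polar day, H₀ = π.
Bracket: H₀ sin φ sin δ + cos φ cos δ sin H₀ = 3.1416×0.91845×0.41628 + 0.39555×0.90924×0.00000 = 1.201135 + 0.000000 = 1.201135.
Q̄ = (S₀/π) × [bracket] = (589/π) × 1.201135 = 225.2 W/m².

Q̄ ≈ 225 W/m²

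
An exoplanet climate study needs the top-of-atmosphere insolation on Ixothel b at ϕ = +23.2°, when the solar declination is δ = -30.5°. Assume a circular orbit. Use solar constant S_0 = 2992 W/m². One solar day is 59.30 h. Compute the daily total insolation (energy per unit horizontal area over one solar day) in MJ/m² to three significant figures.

cos h₀ = −tan(+23.2°) tan(-30.500°) = 0.2525, h₀ = 1.3156 rad.
Bracket: h₀ sin ϕ sin δ + cos ϕ cos δ sin h₀ = 1.3156×0.39394×-0.50754 + 0.91914×0.86163×0.96761 = -0.263041 + 0.766307 = 0.503266.
Q̄ = (S_0/π) × [bracket] = (2992/π) × 0.503266 = 479.30 W/m².
Daily total = Q̄ × 59.30 h × 3600 s/h = 479.30 × 59.30 × 3600 / 10⁶ = 102.3 MJ/m².

102 MJ/m²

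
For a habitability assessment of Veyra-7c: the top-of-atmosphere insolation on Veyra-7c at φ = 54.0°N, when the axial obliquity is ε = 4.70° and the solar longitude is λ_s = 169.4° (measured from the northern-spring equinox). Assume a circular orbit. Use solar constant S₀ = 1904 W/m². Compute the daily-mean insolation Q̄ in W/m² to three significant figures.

Q̄ ≈ 368 W/m²

Solar declination: sin δ = sin ε · sin λ_s = sin 4.70° × sin 169.4° = 0.01507, so δ = +0.864°.
cos H₀ = −tan(+54.0°) tan(+0.864°) = -0.0207, H₀ = 1.5915 rad.
Bracket: H₀ sin φ sin δ + cos φ cos δ sin H₀ = 1.5915×0.80902×0.01507 + 0.58779×0.99989×0.99978 = 0.019403 + 0.587596 = 0.606999.
Q̄ = (S₀/π) × [bracket] = (1904/π) × 0.606999 = 367.9 W/m².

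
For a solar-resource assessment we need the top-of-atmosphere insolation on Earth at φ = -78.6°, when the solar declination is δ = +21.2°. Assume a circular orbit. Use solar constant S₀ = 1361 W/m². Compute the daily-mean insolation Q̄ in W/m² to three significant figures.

cos H₀ = −tan(-78.6°) tan(+21.200°) = 1.9236 ≥ 1 ⇒ polar night, H₀ = 0 and Q̄ = 0.

Q̄ ≈ 0.00 W/m²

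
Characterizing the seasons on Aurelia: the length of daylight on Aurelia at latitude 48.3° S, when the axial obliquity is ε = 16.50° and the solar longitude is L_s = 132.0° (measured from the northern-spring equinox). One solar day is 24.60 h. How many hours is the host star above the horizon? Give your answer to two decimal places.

10.38 h

Solar declination: sin δ = sin ε · sin L_s = sin 16.50° × sin 132.0° = 0.21106, so δ = +12.185°.
cos h₀ = −tan ϕ · tan δ = −tan(-48.3°) × tan(+12.185°) = 0.2424, so h₀ = 1.3260 rad = 75.97°.
Daylight = 2h₀/(2π) × 24.60 h = (1.3260/π) × 24.60 = 10.38 h.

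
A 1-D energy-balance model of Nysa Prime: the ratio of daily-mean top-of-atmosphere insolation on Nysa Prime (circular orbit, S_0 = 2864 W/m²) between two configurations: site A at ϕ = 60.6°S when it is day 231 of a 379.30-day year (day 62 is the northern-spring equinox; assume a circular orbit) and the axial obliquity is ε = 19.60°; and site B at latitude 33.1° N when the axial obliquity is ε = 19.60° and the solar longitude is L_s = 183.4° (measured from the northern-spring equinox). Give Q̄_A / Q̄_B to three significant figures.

— Configuration A (ϕ=-60.6°):
Solar longitude: L_s = 360° × (231 − 62)/379.30 = 160.401°.
sin δ = sin 19.60° × sin 160.401° = 0.11252, so δ = +6.461°.
cos h₀ = −tan(-60.6°) tan(+6.461°) = 0.2010, h₀ = 1.3684 rad.
Bracket: h₀ sin ϕ sin δ + cos ϕ cos δ sin h₀ = 1.3684×-0.87121×0.11252 + 0.49090×0.99365×0.97960 = -0.134142 + 0.477832 = 0.343690.
Q̄ = (S_0/π) × [bracket] = (2864/π) × 0.343690 = 313.32 W/m².
— Configuration B (ϕ=+33.1°):
Solar declination: sin δ = sin ε · sin L_s = sin 19.60° × sin 183.4° = -0.01989, so δ = -1.140°.
cos h₀ = −tan(+33.1°) tan(-1.140°) = 0.0130, h₀ = 1.5578 rad.
Bracket: h₀ sin ϕ sin δ + cos ϕ cos δ sin h₀ = 1.5578×0.54610×-0.01989 + 0.83772×0.99980×0.99992 = -0.016921 + 0.837485 = 0.820564.
Q̄ = (S_0/π) × [bracket] = (2864/π) × 0.820564 = 748.06 W/m².
Ratio Q̄_A / Q̄_B = 313.32 / 748.06 = 0.4188.

Q̄_A / Q̄_B ≈ 0.419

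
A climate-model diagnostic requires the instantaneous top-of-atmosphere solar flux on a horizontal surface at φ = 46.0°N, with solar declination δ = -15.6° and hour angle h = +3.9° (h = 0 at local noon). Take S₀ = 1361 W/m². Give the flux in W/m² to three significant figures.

645 W/m²

cos θ_z = sin φ sin δ + cos φ cos δ cos h = -0.193445 + 0.667520 = 0.474075.
Flux = S₀ · cos θ_z = 1361 × 0.474075 = 645.2 W/m².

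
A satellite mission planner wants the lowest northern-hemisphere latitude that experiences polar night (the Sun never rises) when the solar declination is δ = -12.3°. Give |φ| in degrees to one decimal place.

Polar night requires cos H₀ = −tan φ tan δ ≥ 1, i.e. tan φ tan δ ≤ −1.
The boundary is |tan φ| · |tan δ| = 1, so |φ| = 90° − |δ| = 90° − 12.3° = 77.7° in the northern hemisphere.

|φ| = 77.7°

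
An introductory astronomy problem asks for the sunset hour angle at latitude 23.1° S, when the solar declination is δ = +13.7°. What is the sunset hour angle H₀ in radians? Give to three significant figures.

H₀ = 1.47 rad

cos H₀ = −tan φ · tan δ = −tan(-23.1°) × tan(+13.700°) = 0.1040, so H₀ = 1.4666 rad = 84.03°.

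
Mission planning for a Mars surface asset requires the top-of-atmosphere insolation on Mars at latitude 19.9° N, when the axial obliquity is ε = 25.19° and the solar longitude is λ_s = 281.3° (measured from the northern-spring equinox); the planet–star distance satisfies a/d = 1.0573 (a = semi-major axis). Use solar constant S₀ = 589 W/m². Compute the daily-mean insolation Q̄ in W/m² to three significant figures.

Solar declination: sin δ = sin ε · sin λ_s = sin 25.19° × sin 281.3° = -0.41737, so δ = -24.669°.
cos H₀ = −tan(+19.9°) tan(-24.669°) = 0.1663, H₀ = 1.4038 rad.
Bracket: H₀ sin φ sin δ + cos φ cos δ sin H₀ = 1.4038×0.34038×-0.41737 + 0.94029×0.90874×0.98608 = -0.199430 + 0.842585 = 0.643155.
Inverse-square distance factor (a/d)² = 1.0573² = 1.117883.
Q̄ = (S₀/π) × 1.117883 × [bracket] = (589/π) × 1.117883 × 0.643155 = 134.8 W/m².

Q̄ ≈ 135 W/m²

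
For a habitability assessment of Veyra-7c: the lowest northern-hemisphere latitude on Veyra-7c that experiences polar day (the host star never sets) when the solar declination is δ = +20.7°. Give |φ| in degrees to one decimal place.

Polar day requires cos H₀ = −tan φ tan δ ≤ −1, i.e. tan φ tan δ ≥ 1.
The boundary is |tan φ| · |tan δ| = 1, so |φ| = 90° − |δ| = 90° − 20.7° = 69.3° in the northern hemisphere.

|φ| = 69.3°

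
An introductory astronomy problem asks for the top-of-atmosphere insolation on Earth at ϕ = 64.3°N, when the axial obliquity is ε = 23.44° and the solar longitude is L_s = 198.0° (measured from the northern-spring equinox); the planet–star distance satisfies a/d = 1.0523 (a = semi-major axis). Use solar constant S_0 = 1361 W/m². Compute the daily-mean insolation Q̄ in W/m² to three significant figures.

Solar declination: sin δ = sin ε · sin L_s = sin 23.44° × sin 198.0° = -0.12292, so δ = -7.061°.
cos h₀ = −tan(+64.3°) tan(-7.061°) = 0.2574, h₀ = 1.3105 rad.
Bracket: h₀ sin ϕ sin δ + cos ϕ cos δ sin h₀ = 1.3105×0.90108×-0.12292 + 0.43366×0.99242×0.96631 = -0.145152 + 0.415874 = 0.270722.
Inverse-square distance factor (a/d)² = 1.0523² = 1.107335.
Q̄ = (S_0/π) × 1.107335 × [bracket] = (1361/π) × 1.107335 × 0.270722 = 129.9 W/m².

Q̄ ≈ 130 W/m²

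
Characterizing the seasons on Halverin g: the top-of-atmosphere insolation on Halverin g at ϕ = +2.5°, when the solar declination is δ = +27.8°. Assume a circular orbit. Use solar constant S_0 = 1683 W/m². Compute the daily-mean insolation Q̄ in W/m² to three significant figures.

Q̄ ≈ 491 W/m²

cos h₀ = −tan(+2.5°) tan(+27.800°) = -0.0230, h₀ = 1.5938 rad.
Bracket: h₀ sin ϕ sin δ + cos ϕ cos δ sin h₀ = 1.5938×0.04362×0.46639 + 0.99905×0.88458×0.99974 = 0.032424 + 0.883510 = 0.915934.
Q̄ = (S_0/π) × [bracket] = (1683/π) × 0.915934 = 490.7 W/m².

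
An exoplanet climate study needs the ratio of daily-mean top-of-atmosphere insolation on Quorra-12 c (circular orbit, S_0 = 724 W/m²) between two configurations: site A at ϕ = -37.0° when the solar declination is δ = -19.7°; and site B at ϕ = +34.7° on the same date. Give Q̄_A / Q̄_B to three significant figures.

— Configuration A (ϕ=-37.0°):
cos h₀ = −tan(-37.0°) tan(-19.700°) = -0.2698, h₀ = 1.8440 rad.
Bracket: h₀ sin ϕ sin δ + cos ϕ cos δ sin h₀ = 1.8440×-0.60182×-0.33710 + 0.79864×0.94147×0.96291 = 0.374099 + 0.724008 = 1.098107.
Q̄ = (S_0/π) × [bracket] = (724/π) × 1.098107 = 253.07 W/m².
— Configuration B (ϕ=+34.7°):
cos h₀ = −tan(+34.7°) tan(-19.700°) = 0.2479, h₀ = 1.3203 rad.
Bracket: h₀ sin ϕ sin δ + cos ϕ cos δ sin h₀ = 1.3203×0.56928×-0.33710 + 0.82214×0.94147×0.96878 = -0.253371 + 0.749855 = 0.496484.
Q̄ = (S_0/π) × [bracket] = (724/π) × 0.496484 = 114.42 W/m².
Ratio Q̄_A / Q̄_B = 253.07 / 114.42 = 2.212.

Q̄_A / Q̄_B ≈ 2.21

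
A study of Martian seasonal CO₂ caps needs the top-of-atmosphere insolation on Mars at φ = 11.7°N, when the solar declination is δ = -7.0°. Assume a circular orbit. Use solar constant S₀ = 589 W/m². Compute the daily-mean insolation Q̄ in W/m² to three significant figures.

cos H₀ = −tan(+11.7°) tan(-7.000°) = 0.0254, H₀ = 1.5454 rad.
Bracket: H₀ sin φ sin δ + cos φ cos δ sin H₀ = 1.5454×0.20279×-0.12187 + 0.97922×0.99255×0.99968 = -0.038193 + 0.971614 = 0.933421.
Q̄ = (S₀/π) × [bracket] = (589/π) × 0.933421 = 175.0 W/m².

Q̄ ≈ 175 W/m²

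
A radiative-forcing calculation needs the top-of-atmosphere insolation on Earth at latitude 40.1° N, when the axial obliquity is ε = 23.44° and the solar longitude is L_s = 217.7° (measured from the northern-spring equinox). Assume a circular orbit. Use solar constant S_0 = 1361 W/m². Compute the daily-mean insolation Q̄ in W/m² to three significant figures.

Solar declination: sin δ = sin ε · sin L_s = sin 23.44° × sin 217.7° = -0.24326, so δ = -14.079°.
cos h₀ = −tan(+40.1°) tan(-14.079°) = 0.2112, h₀ = 1.3580 rad.
Bracket: h₀ sin ϕ sin δ + cos ϕ cos δ sin h₀ = 1.3580×0.64412×-0.24326 + 0.76492×0.96996×0.97745 = -0.212783 + 0.725211 = 0.512428.
Q̄ = (S_0/π) × [bracket] = (1361/π) × 0.512428 = 222.0 W/m².

Q̄ ≈ 222 W/m²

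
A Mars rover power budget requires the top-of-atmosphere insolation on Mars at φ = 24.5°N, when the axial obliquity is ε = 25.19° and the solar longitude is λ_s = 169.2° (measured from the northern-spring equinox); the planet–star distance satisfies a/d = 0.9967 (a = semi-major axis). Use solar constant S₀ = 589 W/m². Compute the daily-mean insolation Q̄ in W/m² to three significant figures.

Q̄ ≈ 179 W/m²

Solar declination: sin δ = sin ε · sin λ_s = sin 25.19° × sin 169.2° = 0.07975, so δ = +4.574°.
cos H₀ = −tan(+24.5°) tan(+4.574°) = -0.0365, H₀ = 1.6073 rad.
Bracket: H₀ sin φ sin δ + cos φ cos δ sin H₀ = 1.6073×0.41469×0.07975 + 0.90996×0.99681×0.99934 = 0.053156 + 0.906459 = 0.959615.
Inverse-square distance factor (a/d)² = 0.9967² = 0.993411.
Q̄ = (S₀/π) × 0.993411 × [bracket] = (589/π) × 0.993411 × 0.959615 = 178.7 W/m².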